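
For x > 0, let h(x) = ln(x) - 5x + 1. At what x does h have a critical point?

h'(x) = 1/x − 5 = 0 gives x = 1/5.
h''(x) = -1/x², which is negative for x > 0, so this is a local maximum.
h(1/5) = 1·ln(1/5) - 1 + 1 ≈ -1.6094.

1/5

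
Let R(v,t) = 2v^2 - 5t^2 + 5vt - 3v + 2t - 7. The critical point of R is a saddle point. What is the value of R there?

-462/65

∂R/∂v = 4v + 5t - 3 = 0 and ∂R/∂t = 5v - 10t + 2 = 0, so (v, t) = (4/13, 23/65).
The Hessian has R_{vv} = 4, R_{tt} = -10, R_{vt} = 5, giving D = -65 < 0, so the point is a saddle point.
R(4/13, 23/65) = -462/65.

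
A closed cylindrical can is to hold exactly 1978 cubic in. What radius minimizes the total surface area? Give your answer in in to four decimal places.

6.8027

With radius r and height h, πr²h = 1978 so h = 1978/(πr²), and S(r) = 2πr² + 2πrh = 2πr² + 2·1978/r.
S'(r) = 4πr − 2·1978/r² = 0 ⇒ r³ = 1978/(2π), so r ≈ 6.8027 and h = 2r ≈ 13.6054.
S''(r) = 4π + 4·1978/r³ > 0, so this is the minimum; S ≈ 872.2991.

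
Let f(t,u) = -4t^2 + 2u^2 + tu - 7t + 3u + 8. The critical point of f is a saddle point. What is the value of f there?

347/33

∂f/∂t = -8t + u - 7 = 0 and ∂f/∂u = t + 4u + 3 = 0, so (t, u) = (-31/33, -17/33).
The Hessian has f_{tt} = -8, f_{uu} = 4, f_{tu} = 1, giving D = -33 < 0, so the point is a saddle point.
f(-31/33, -17/33) = 347/33.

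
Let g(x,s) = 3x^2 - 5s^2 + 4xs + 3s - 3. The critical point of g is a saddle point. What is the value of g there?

-201/76

∂g/∂x = 6x + 4s = 0 and ∂g/∂s = 4x - 10s + 3 = 0, so (x, s) = (-3/19, 9/38).
The Hessian has g_{xx} = 6, g_{ss} = -10, g_{xs} = 4, giving D = -76 < 0, so the point is a saddle point.
g(-3/19, 9/38) = -201/76.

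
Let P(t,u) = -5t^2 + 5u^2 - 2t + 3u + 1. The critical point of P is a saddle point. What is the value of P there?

∂P/∂t = -10t - 2 = 0 and ∂P/∂u = 10u + 3 = 0, so (t, u) = (-1/5, -3/10).
The Hessian has P_{tt} = -10, P_{uu} = 10, P_{tu} = 0, giving D = -100 < 0, so the point is a saddle point.
P(-1/5, -3/10) = 3/4.

3/4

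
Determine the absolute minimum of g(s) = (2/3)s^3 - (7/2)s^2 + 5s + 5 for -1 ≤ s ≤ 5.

g'(s) = 2s^2 - 7s + 5, which vanishes at s = 1 and s = 5/2.
Compare values at every candidate in [-1, 5]: g(-1) = -25/6,  g(1) = 43/6,  g(5/2) = 145/24,  g(5) = 155/6.
The minimum over the interval is -25/6, attained at s = -1.

-25/6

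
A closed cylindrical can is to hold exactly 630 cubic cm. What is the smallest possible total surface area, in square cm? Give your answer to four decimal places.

406.8256

With radius r and height h, πr²h = 630 so h = 630/(πr²), and S(r) = 2πr² + 2πrh = 2πr² + 2·630/r.
S'(r) = 4πr − 2·630/r² = 0 ⇒ r³ = 630/(2π), so r ≈ 4.6457 and h = 2r ≈ 9.2915.
S''(r) = 4π + 4·630/r³ > 0, so this is the minimum; S ≈ 406.8256.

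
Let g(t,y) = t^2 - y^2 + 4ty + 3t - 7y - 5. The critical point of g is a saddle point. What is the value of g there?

∂g/∂t = 2t + 4y + 3 = 0 and ∂g/∂y = 4t - 2y - 7 = 0, so (t, y) = (11/10, -13/10).
The Hessian has g_{tt} = 2, g_{yy} = -2, g_{ty} = 4, giving D = -20 < 0, so the point is a saddle point.
g(11/10, -13/10) = 6/5.

6/5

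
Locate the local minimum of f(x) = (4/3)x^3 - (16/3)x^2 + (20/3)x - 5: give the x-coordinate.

f'(x) = 4x^2 - (32/3)x + 20/3 = 0 at x = 1, 5/3.
f''(x) = 8x - 32/3. f''(1) = -8/3 < 0 ⇒ local maximum; f''(5/3) = 8/3 > 0 ⇒ local minimum.
The local minimum is f(5/3) = -205/81.

5/3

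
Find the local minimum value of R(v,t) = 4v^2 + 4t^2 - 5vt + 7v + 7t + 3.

-40/3

∂R/∂v = 8v - 5t + 7 = 0 and ∂R/∂t = -5v + 8t + 7 = 0, so (v, t) = (-7/3, -7/3).
The Hessian has R_{vv} = 8, R_{tt} = 8, R_{vt} = -5, giving D = 39 > 0 with R_{vv} > 0, so the point is a local minimum.
R(-7/3, -7/3) = -40/3.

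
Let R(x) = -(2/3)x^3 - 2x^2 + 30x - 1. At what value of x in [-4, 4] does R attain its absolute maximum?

R'(x) = -2x^2 - 4x + 30, whose only zero in [-4, 4] is x = 3.
Compare values at every candidate in [-4, 4]: R(-4) = -331/3, R(3) = 53, R(4) = 133/3.
So the maximum is R(3) = 53.

3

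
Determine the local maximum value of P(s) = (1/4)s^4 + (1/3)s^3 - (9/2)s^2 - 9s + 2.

P'(s) = s^3 + s^2 - 9s - 9 = 0 at s = -3, -1, 3.
Second-derivative test with P''(s) = 3s^2 + 2s - 9: P''(-3) = 12 > 0 ⇒ local minimum; P''(-1) = -8 < 0 ⇒ local maximum; P''(3) = 24 > 0 ⇒ local minimum.
The local maximum is P(-1) = 77/12.

77/12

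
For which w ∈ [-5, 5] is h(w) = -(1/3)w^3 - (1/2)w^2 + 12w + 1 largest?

3

The derivative is -w^2 - w + 12, which vanishes at w = -4 and w = 3.
Candidates: h(-5) = -179/6, h(-4) = -101/3, h(3) = 47/2, h(5) = 41/6.
So the maximum is h(3) = 47/2.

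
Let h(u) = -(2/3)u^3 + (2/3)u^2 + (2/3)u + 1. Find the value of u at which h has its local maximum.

1

h'(u) = -2u^2 + (4/3)u + 2/3. Setting h'(u) = 0 gives u ∈ {-1/3, 1}.
Second-derivative test with h''(u) = -4u + 4/3: h''(-1/3) = 8/3 > 0 ⇒ local minimum; h''(1) = -8/3 < 0 ⇒ local maximum.
Thus h has its local maximum at u = 1, with value 5/3.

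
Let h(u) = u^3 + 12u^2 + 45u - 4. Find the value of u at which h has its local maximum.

-5

h'(u) = 3u^2 + 24u + 45 = 0 at u = -5, -3.
h''(u) = 6u + 24. h''(-5) = -6 < 0 ⇒ local maximum; h''(-3) = 6 > 0 ⇒ local minimum.
Thus h has its local maximum at u = -5, with value -54.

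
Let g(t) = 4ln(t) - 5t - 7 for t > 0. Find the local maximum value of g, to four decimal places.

-11.8926

g'(t) = 4/t − 5 = 0 gives t = 4/5.
g''(t) = -4/t², which is negative for t > 0, so this is a local maximum.
g(4/5) = 4·ln(4/5) - 4 - 7 ≈ -11.8926.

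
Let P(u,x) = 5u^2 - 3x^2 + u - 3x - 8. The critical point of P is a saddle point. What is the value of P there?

-73/10

∂P/∂u = 10u + 1 = 0 and ∂P/∂x = -6x - 3 = 0, so (u, x) = (-1/10, -1/2).
The Hessian has P_{uu} = 10, P_{xx} = -6, P_{ux} = 0, giving D = -60 < 0, so the point is a saddle point.
P(-1/10, -1/2) = -73/10.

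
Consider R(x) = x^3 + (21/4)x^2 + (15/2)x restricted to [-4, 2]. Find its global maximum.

44

R'(x) = 3x^2 + (21/2)x + 15/2, which vanishes at x = -5/2 and x = -1.
Candidates: R(-4) = -10,  R(-5/2) = -25/16,  R(-1) = -13/4,  R(2) = 44.
Hence the absolute maximum is 44 at x = 2.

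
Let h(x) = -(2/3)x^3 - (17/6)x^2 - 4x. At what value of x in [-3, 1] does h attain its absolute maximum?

-3

Differentiating, h'(x) = -2x^2 - (17/3)x - 4; which vanishes at x = -3/2 and x = -4/3.
Candidates: h(-3) = 9/2,  h(-3/2) = 15/8,  h(-4/3) = 152/81,  h(1) = -15/2.
The maximum over the interval is 9/2, attained at x = -3.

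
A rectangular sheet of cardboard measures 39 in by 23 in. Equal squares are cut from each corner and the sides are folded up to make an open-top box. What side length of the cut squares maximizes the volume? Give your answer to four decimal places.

With cut size x, the volume is V(x) = x(39 − 2x)(23 − 2x) for 0 < x < 11.5.
V'(x) = 12x^2 − 248x + 897. Setting V'(x) = 0 gives x ≈ 4.6740 (the root in (0, 11.5)).
V''(x) = 24x − 248 is negative there, so this is the maximum; V ≈ 1892.0778.

4.6740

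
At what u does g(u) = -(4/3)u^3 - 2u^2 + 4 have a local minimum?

-1

g'(u) = -4u^2 - 4u = 0 at u = -1, 0.
Since g''(u) = -8u - 4, we get g''(-1) = 4 > 0 ⇒ local minimum; g''(0) = -4 < 0 ⇒ local maximum.
So the local minimum value is g(-1) = 10/3.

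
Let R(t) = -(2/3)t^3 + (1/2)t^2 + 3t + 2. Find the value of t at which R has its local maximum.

3/2

Critical points: R'(t) = -2t^2 + t + 3 vanishes at t = -1, 3/2.
Second-derivative test with R''(t) = -4t + 1: R''(-1) = 5 > 0 ⇒ local minimum; R''(3/2) = -5 < 0 ⇒ local maximum.
The local maximum is R(3/2) = 43/8.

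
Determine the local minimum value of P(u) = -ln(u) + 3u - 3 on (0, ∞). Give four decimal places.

-0.9014

P'(u) = -1/u + 3 = 0 gives u = 1/3.
P''(u) = 1/u², which is positive for u > 0, so this is a local minimum.
P(1/3) = -1·ln(1/3) + 1 - 3 ≈ -0.9014.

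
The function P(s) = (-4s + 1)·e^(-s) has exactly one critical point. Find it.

P'(s) = (-4)·e^(-s) + (-4s + 1)·(-1)·e^(-s) = (4s - 5)·e^(-s). Since e^(-s) > 0, the only critical point is s = 5/4.
P''(5/4) has the same sign as 4 > 0, so this is a local minimum.
P(5/4) = (-4)·e^(-5/4) ≈ -1.1460.

5/4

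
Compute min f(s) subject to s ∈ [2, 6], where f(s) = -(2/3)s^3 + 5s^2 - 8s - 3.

Differentiating, f'(s) = -2s^2 + 10s - 8; whose only zero in [2, 6] is s = 4.
Candidates: f(2) = -13/3, f(4) = 7/3, f(6) = -15.
The minimum over the interval is -15, attained at s = 6.

-15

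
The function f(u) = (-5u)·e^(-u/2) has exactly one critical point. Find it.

2

f'(u) = (-5)·e^(-u/2) + (-5u)·(-1/2)·e^(-u/2) = ((5/2)u - 5)·e^(-u/2). Since e^(-u/2) > 0, the only critical point is u = 2.
f''(2) has the same sign as 5/2 > 0, so this is a local minimum.
f(2) = (-10)·e^(-1) ≈ -3.6788.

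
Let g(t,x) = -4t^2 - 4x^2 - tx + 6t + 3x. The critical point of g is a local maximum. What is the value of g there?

18/7

∂g/∂t = -8t - x + 6 = 0 and ∂g/∂x = -t - 8x + 3 = 0, so (t, x) = (5/7, 2/7).
The Hessian has g_{tt} = -8, g_{xx} = -8, g_{tx} = -1, giving D = 63 > 0 with g_{tt} < 0, so the point is a local maximum.
g(5/7, 2/7) = 18/7.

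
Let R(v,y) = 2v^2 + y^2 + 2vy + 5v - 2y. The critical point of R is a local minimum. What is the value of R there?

-53/4

∂R/∂v = 4v + 2y + 5 = 0 and ∂R/∂y = 2v + 2y - 2 = 0, so (v, y) = (-7/2, 9/2).
The Hessian has R_{vv} = 4, R_{yy} = 2, R_{vy} = 2, giving D = 4 > 0 with R_{vv} > 0, so the point is a local minimum.
R(-7/2, 9/2) = -53/4.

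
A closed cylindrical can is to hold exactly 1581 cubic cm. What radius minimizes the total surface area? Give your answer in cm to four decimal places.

6.3132

With radius r and height h, πr²h = 1581 so h = 1581/(πr²), and S(r) = 2πr² + 2πrh = 2πr² + 2·1581/r.
S'(r) = 4πr − 2·1581/r² = 0 ⇒ r³ = 1581/(2π), so r ≈ 6.3132 and h = 2r ≈ 12.6264.
S''(r) = 4π + 4·1581/r³ > 0, so this is the minimum; S ≈ 751.2811.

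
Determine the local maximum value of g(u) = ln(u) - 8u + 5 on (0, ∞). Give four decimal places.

1.9206

g'(u) = 1/u − 8 = 0 gives u = 1/8.
g''(u) = -1/u², which is negative for u > 0, so this is a local maximum.
g(1/8) = 1·ln(1/8) - 1 + 5 ≈ 1.9206.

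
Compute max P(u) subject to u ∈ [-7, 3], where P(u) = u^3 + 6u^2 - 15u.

100

Differentiating, P'(u) = 3u^2 + 12u - 15; which vanishes at u = -5 and u = 1.
Candidates: P(-7) = 56; P(-5) = 100; P(1) = -8; P(3) = 36.
The maximum over the interval is 100, attained at u = -5.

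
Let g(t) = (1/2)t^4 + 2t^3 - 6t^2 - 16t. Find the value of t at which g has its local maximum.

-1

Critical points: g'(t) = 2t^3 + 6t^2 - 12t - 16 vanishes at t = -4, -1, 2.
Second-derivative test with g''(t) = 6t^2 + 12t - 12: g''(-4) = 36 > 0 ⇒ local minimum; g''(-1) = -18 < 0 ⇒ local maximum; g''(2) = 36 > 0 ⇒ local minimum.
The local maximum is g(-1) = 17/2.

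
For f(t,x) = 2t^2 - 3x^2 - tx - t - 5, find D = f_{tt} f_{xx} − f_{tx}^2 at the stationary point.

∂f/∂t = 4t - x - 1 = 0 and ∂f/∂x = -t - 6x = 0, so (t, x) = (6/25, -1/25).
The Hessian has f_{tt} = 4, f_{xx} = -6, f_{tx} = -1, giving D = -25 < 0, so the point is a saddle point.
D = (4)·(-6) − (-1)^2 = -25.

-25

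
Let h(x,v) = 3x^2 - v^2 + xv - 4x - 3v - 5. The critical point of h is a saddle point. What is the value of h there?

-66/13

∂h/∂x = 6x + v - 4 = 0 and ∂h/∂v = x - 2v - 3 = 0, so (x, v) = (11/13, -14/13).
The Hessian has h_{xx} = 6, h_{vv} = -2, h_{xv} = 1, giving D = -13 < 0, so the point is a saddle point.
h(11/13, -14/13) = -66/13.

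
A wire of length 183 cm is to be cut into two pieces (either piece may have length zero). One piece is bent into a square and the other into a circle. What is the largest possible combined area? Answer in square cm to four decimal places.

Let x be the length used for the square. Square side x/4; circle radius (183−x)/(2π).
A(x) = (x/4)² + π·((183−x)/(2π))² = x²/16 + (183−x)²/(4π) for 0 ≤ x ≤ 183. A'(x) = x/8 − (183−x)/(2π) = 0 gives x = 4·183/(π+4) ≈ 102.4981.
A'' > 0, so the interior critical point is a minimum; the maximum is at an endpoint. A(0) = 2664.9699 and A(183) = 2093.0625, so the largest area is 2664.9699.

2664.9699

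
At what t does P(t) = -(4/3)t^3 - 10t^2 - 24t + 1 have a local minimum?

-3

P'(t) = -4t^2 - 20t - 24. Setting P'(t) = 0 gives t ∈ {-3, -2}.
Second-derivative test with P''(t) = -8t - 20: P''(-3) = 4 > 0 ⇒ local minimum; P''(-2) = -4 < 0 ⇒ local maximum.
The local minimum is P(-3) = 19.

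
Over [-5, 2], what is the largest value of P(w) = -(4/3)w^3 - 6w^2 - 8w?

170/3

Differentiating, P'(w) = -4w^2 - 12w - 8; which vanishes at w = -2 and w = -1.
Candidates: P(-5) = 170/3, P(-2) = 8/3, P(-1) = 10/3, P(2) = -152/3.
Hence the absolute maximum is 170/3 at w = -5.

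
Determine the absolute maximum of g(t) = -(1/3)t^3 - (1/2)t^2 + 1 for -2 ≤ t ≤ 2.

Differentiating, g'(t) = -t^2 - t; which vanishes at t = -1 and t = 0.
Candidates: g(-2) = 5/3; g(-1) = 5/6; g(0) = 1; g(2) = -11/3.
Hence the absolute maximum is 5/3 at t = -2.

5/3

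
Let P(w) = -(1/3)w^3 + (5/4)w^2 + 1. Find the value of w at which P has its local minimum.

P'(w) = -w^2 + (5/2)w. Setting P'(w) = 0 gives w ∈ {0, 5/2}.
P''(w) = -2w + 5/2. P''(0) = 5/2 > 0 ⇒ local minimum; P''(5/2) = -5/2 < 0 ⇒ local maximum.
So the local minimum value is P(0) = 1.

0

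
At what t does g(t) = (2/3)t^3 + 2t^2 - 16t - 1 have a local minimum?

g'(t) = 2t^2 + 4t - 16. Setting g'(t) = 0 gives t ∈ {-4, 2}.
Second-derivative test with g''(t) = 4t + 4: g''(-4) = -12 < 0 ⇒ local maximum; g''(2) = 12 > 0 ⇒ local minimum.
The local minimum is g(2) = -59/3.

2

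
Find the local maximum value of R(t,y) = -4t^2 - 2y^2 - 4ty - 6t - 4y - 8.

-11/2

∂R/∂t = -8t - 4y - 6 = 0 and ∂R/∂y = -4t - 4y - 4 = 0, so (t, y) = (-1/2, -1/2).
The Hessian has R_{tt} = -8, R_{yy} = -4, R_{ty} = -4, giving D = 16 > 0 with R_{tt} < 0, so the point is a local maximum.
R(-1/2, -1/2) = -11/2.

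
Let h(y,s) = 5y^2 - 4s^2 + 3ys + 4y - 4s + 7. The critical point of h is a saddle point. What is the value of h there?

∂h/∂y = 10y + 3s + 4 = 0 and ∂h/∂s = 3y - 8s - 4 = 0, so (y, s) = (-20/89, -52/89).
The Hessian has h_{yy} = 10, h_{ss} = -8, h_{ys} = 3, giving D = -89 < 0, so the point is a saddle point.
h(-20/89, -52/89) = 687/89.

687/89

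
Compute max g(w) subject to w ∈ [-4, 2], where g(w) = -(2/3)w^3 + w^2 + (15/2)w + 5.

101/3

Differentiating, g'(w) = -2w^2 + 2w + 15/2; whose only zero in [-4, 2] is w = -3/2.
Evaluating at the critical points and endpoints: g(-4) = 101/3,  g(-3/2) = -7/4,  g(2) = 56/3.
So the maximum is g(-4) = 101/3.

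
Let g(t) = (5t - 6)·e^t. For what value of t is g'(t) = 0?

1/5

By the product rule, g'(t) = (5t - 1)·e^t. Since e^t > 0, the only critical point is t = 1/5.
g''(1/5) has the same sign as 5 > 0, so this is a local minimum.
g(1/5) = (-5)·e^(1/5) ≈ -6.1070.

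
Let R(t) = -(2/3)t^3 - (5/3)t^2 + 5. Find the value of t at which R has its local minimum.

-5/3

R'(t) = -2t^2 - (10/3)t. Setting R'(t) = 0 gives t ∈ {-5/3, 0}.
Since R''(t) = -4t - 10/3, we get R''(-5/3) = 10/3 > 0 ⇒ local minimum; R''(0) = -10/3 < 0 ⇒ local maximum.
The local minimum is R(-5/3) = 280/81.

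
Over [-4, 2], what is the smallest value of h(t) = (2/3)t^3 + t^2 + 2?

The derivative is 2t^2 + 2t, which vanishes at t = -1 and t = 0.
Evaluating at the critical points and endpoints: h(-4) = -74/3, h(-1) = 7/3, h(0) = 2, h(2) = 34/3.
The minimum over the interval is -74/3, attained at t = -4.

-74/3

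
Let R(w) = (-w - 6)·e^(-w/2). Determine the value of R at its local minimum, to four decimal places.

By the product rule, R'(w) = ((1/2)w + 2)·e^(-w/2). Since e^(-w/2) > 0, the only critical point is w = -4.
R''(-4) has the same sign as 1/2 > 0, so this is a local minimum.
R(-4) = (-2)·e^(2) ≈ -14.7781.

-14.7781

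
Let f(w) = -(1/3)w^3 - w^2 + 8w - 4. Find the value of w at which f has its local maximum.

2

f'(w) = -w^2 - 2w + 8 = 0 at w = -4, 2.
Second-derivative test with f''(w) = -2w - 2: f''(-4) = 6 > 0 ⇒ local minimum; f''(2) = -6 < 0 ⇒ local maximum.
Thus f has its local maximum at w = 2, with value 16/3.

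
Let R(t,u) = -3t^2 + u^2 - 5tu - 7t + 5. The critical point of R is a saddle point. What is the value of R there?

∂R/∂t = -6t - 5u - 7 = 0 and ∂R/∂u = -5t + 2u = 0, so (t, u) = (-14/37, -35/37).
The Hessian has R_{tt} = -6, R_{uu} = 2, R_{tu} = -5, giving D = -37 < 0, so the point is a saddle point.
R(-14/37, -35/37) = 234/37.

234/37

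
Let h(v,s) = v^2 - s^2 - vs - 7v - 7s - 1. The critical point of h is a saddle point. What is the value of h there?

∂h/∂v = 2v - s - 7 = 0 and ∂h/∂s = -v - 2s - 7 = 0, so (v, s) = (7/5, -21/5).
The Hessian has h_{vv} = 2, h_{ss} = -2, h_{vs} = -1, giving D = -5 < 0, so the point is a saddle point.
h(7/5, -21/5) = 44/5.

44/5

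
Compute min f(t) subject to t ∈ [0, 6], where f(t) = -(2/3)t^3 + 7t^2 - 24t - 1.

-37

Differentiating, f'(t) = -2t^2 + 14t - 24; which vanishes at t = 3 and t = 4.
Candidates: f(0) = -1, f(3) = -28, f(4) = -83/3, f(6) = -37.
The minimum over the interval is -37, attained at t = 6.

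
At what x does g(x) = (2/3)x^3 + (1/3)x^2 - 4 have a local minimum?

0

g'(x) = 2x^2 + (2/3)x = 0 at x = -1/3, 0.
Since g''(x) = 4x + 2/3, we get g''(-1/3) = -2/3 < 0 ⇒ local maximum; g''(0) = 2/3 > 0 ⇒ local minimum.
So the local minimum value is g(0) = -4.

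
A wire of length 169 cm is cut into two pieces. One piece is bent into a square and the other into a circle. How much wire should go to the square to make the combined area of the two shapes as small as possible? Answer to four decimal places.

Let x be the length used for the square. Square side x/4; circle radius (169−x)/(2π).
A(x) = (x/4)² + π·((169−x)/(2π))² = x²/16 + (169−x)²/(4π) for 0 ≤ x ≤ 169. A'(x) = x/8 − (169−x)/(2π) = 0 gives x = 4·169/(π+4) ≈ 94.6568.
A'' = 1/8 + 1/(2π) > 0, so this gives the minimum combined area; x ≈ 94.6568 cm to the square.

94.6568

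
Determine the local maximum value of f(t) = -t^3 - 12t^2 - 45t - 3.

f'(t) = -3t^2 - 24t - 45 = 0 at t = -5, -3.
Since f''(t) = -6t - 24, we get f''(-5) = 6 > 0 ⇒ local minimum; f''(-3) = -6 < 0 ⇒ local maximum.
The local maximum is f(-3) = 51.

51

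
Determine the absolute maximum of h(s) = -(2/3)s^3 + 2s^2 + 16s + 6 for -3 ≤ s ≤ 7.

Differentiating, h'(s) = -2s^2 + 4s + 16; which vanishes at s = -2 and s = 4.
Compare values at every candidate in [-3, 7]: h(-3) = -6,  h(-2) = -38/3,  h(4) = 178/3,  h(7) = -38/3.
The maximum over the interval is 178/3, attained at s = 4.

178/3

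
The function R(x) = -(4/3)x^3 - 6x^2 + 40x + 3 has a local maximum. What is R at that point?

145/3

R'(x) = -4x^2 - 12x + 40. Setting R'(x) = 0 gives x ∈ {-5, 2}.
Since R''(x) = -8x - 12, we get R''(-5) = 28 > 0 ⇒ local minimum; R''(2) = -28 < 0 ⇒ local maximum.
So the local maximum value is R(2) = 145/3.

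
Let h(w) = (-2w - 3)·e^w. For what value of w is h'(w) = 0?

By the product rule, h'(w) = (-2w - 5)·e^w. Since e^w > 0, the only critical point is w = -5/2.
h''(-5/2) has the same sign as -2 < 0, so this is a local maximum.
h(-5/2) = (2)·e^(-5/2) ≈ 0.1642.

-5/2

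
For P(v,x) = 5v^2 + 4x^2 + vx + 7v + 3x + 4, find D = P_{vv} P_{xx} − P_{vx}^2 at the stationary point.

79

∂P/∂v = 10v + x + 7 = 0 and ∂P/∂x = v + 8x + 3 = 0, so (v, x) = (-53/79, -23/79).
The Hessian has P_{vv} = 10, P_{xx} = 8, P_{vx} = 1, giving D = 79 > 0 with P_{vv} > 0, so the point is a local minimum.
D = (10)·(8) − (1)^2 = 79.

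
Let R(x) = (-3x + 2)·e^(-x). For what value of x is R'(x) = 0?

5/3

Differentiating with the product rule gives R'(x) = (3x - 5)·e^(-x). Since e^(-x) > 0, the only critical point is x = 5/3.
R''(5/3) has the same sign as 3 > 0, so this is a local minimum.
R(5/3) = (-3)·e^(-5/3) ≈ -0.5666.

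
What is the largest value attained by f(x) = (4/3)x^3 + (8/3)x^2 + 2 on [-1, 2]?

70/3

f'(x) = 4x^2 + (16/3)x, whose only zero in [-1, 2] is x = 0.
Candidates: f(-1) = 10/3, f(0) = 2, f(2) = 70/3.
The maximum over the interval is 70/3, attained at x = 2.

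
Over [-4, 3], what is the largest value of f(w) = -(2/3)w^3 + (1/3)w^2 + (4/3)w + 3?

137/3

f'(w) = -2w^2 + (2/3)w + 4/3, which vanishes at w = -2/3 and w = 1.
Candidates: f(-4) = 137/3; f(-2/3) = 199/81; f(1) = 4; f(3) = -8.
Hence the absolute maximum is 137/3 at w = -4.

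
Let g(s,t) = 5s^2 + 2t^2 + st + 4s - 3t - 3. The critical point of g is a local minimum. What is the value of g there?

-206/39

∂g/∂s = 10s + t + 4 = 0 and ∂g/∂t = s + 4t - 3 = 0, so (s, t) = (-19/39, 34/39).
The Hessian has g_{ss} = 10, g_{tt} = 4, g_{st} = 1, giving D = 39 > 0 with g_{ss} > 0, so the point is a local minimum.
g(-19/39, 34/39) = -206/39.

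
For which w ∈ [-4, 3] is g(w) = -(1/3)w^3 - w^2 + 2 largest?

-4

Differentiating, g'(w) = -w^2 - 2w; which vanishes at w = -2 and w = 0.
Candidates: g(-4) = 22/3; g(-2) = 2/3; g(0) = 2; g(3) = -16.
Hence the absolute maximum is 22/3 at w = -4.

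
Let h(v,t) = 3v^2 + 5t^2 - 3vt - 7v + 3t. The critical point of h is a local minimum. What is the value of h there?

∂h/∂v = 6v - 3t - 7 = 0 and ∂h/∂t = -3v + 10t + 3 = 0, so (v, t) = (61/51, 1/17).
The Hessian has h_{vv} = 6, h_{tt} = 10, h_{vt} = -3, giving D = 51 > 0 with h_{vv} > 0, so the point is a local minimum.
h(61/51, 1/17) = -209/51.

-209/51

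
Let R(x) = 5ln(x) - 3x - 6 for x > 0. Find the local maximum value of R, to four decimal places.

-8.4459

R'(x) = 5/x − 3 = 0 gives x = 5/3.
R''(x) = -5/x², which is negative for x > 0, so this is a local maximum.
R(5/3) = 5·ln(5/3) - 5 - 6 ≈ -8.4459.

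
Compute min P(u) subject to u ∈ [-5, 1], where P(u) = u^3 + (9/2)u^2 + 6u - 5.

-95/2

The derivative is 3u^2 + 9u + 6, which vanishes at u = -2 and u = -1.
Compare values at every candidate in [-5, 1]: P(-5) = -95/2, P(-2) = -7, P(-1) = -15/2, P(1) = 13/2.
The minimum over the interval is -95/2, attained at u = -5.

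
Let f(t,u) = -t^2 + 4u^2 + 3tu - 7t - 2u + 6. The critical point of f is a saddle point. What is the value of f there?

∂f/∂t = -2t + 3u - 7 = 0 and ∂f/∂u = 3t + 8u - 2 = 0, so (t, u) = (-2, 1).
The Hessian has f_{tt} = -2, f_{uu} = 8, f_{tu} = 3, giving D = -25 < 0, so the point is a saddle point.
f(-2, 1) = 12.

12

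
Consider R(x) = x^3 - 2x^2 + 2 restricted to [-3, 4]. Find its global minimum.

-43

R'(x) = 3x^2 - 4x, which vanishes at x = 0 and x = 4/3.
Candidates: R(-3) = -43; R(0) = 2; R(4/3) = 22/27; R(4) = 34.
Hence the absolute minimum is -43 at x = -3.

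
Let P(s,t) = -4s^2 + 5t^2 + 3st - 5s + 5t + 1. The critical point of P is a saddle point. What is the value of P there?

∂P/∂s = -8s + 3t - 5 = 0 and ∂P/∂t = 3s + 10t + 5 = 0, so (s, t) = (-65/89, -25/89).
The Hessian has P_{ss} = -8, P_{tt} = 10, P_{st} = 3, giving D = -89 < 0, so the point is a saddle point.
P(-65/89, -25/89) = 189/89.

189/89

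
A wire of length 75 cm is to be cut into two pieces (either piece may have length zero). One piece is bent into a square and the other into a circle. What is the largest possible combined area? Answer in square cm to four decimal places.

447.6233

Let x be the length used for the square. Square side x/4; circle radius (75−x)/(2π).
A(x) = (x/4)² + π·((75−x)/(2π))² = x²/16 + (75−x)²/(4π) for 0 ≤ x ≤ 75. A'(x) = x/8 − (75−x)/(2π) = 0 gives x = 4·75/(π+4) ≈ 42.0074.
A'' > 0, so the interior critical point is a minimum; the maximum is at an endpoint. A(0) = 447.6233 and A(75) = 351.5625, so the largest area is 447.6233.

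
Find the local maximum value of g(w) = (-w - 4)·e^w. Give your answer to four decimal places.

g'(w) = (-1)·e^w + (-w - 4)·1·e^w = (-w - 5)·e^w. Since e^w > 0, the only critical point is w = -5.
g''(-5) has the same sign as -1 < 0, so this is a local maximum.
g(-5) = (1)·e^(-5) ≈ 0.0067.

0.0067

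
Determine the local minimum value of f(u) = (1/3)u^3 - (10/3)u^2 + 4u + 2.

f'(u) = u^2 - (20/3)u + 4 = 0 at u = 2/3, 6.
Since f''(u) = 2u - 20/3, we get f''(2/3) = -16/3 < 0 ⇒ local maximum; f''(6) = 16/3 > 0 ⇒ local minimum.
The local minimum is f(6) = -22.

-22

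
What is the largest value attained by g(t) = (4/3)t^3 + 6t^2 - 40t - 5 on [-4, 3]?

Differentiating, g'(t) = 4t^2 + 12t - 40; whose only zero in [-4, 3] is t = 2.
Evaluating at the critical points and endpoints: g(-4) = 497/3,  g(2) = -151/3,  g(3) = -35.
So the maximum is g(-4) = 497/3.

497/3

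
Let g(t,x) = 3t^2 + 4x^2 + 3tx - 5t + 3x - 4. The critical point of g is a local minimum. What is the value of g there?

∂g/∂t = 6t + 3x - 5 = 0 and ∂g/∂x = 3t + 8x + 3 = 0, so (t, x) = (49/39, -11/13).
The Hessian has g_{tt} = 6, g_{xx} = 8, g_{tx} = 3, giving D = 39 > 0 with g_{tt} > 0, so the point is a local minimum.
g(49/39, -11/13) = -328/39.

-328/39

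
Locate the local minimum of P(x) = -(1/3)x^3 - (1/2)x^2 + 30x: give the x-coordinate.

-6

P'(x) = -x^2 - x + 30 = 0 at x = -6, 5.
Since P''(x) = -2x - 1, we get P''(-6) = 11 > 0 ⇒ local minimum; P''(5) = -11 < 0 ⇒ local maximum.
The local minimum is P(-6) = -126.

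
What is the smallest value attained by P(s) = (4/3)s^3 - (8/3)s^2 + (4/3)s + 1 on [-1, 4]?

-13/3

Differentiating, P'(s) = 4s^2 - (16/3)s + 4/3; which vanishes at s = 1/3 and s = 1.
Candidates: P(-1) = -13/3; P(1/3) = 97/81; P(1) = 1; P(4) = 49.
Hence the absolute minimum is -13/3 at s = -1.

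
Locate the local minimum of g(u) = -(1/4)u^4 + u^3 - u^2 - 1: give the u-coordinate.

1

Critical points: g'(u) = -u^3 + 3u^2 - 2u vanishes at u = 0, 1, 2.
Second-derivative test with g''(u) = -3u^2 + 6u - 2: g''(0) = -2 < 0 ⇒ local maximum; g''(1) = 1 > 0 ⇒ local minimum; g''(2) = -2 < 0 ⇒ local maximum.
The local minimum is g(1) = -5/4.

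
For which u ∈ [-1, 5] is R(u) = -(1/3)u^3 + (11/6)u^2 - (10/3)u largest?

-1

Differentiating, R'(u) = -u^2 + (11/3)u - 10/3; which vanishes at u = 5/3 and u = 2.
Candidates: R(-1) = 11/2,  R(5/3) = -325/162,  R(2) = -2,  R(5) = -25/2.
So the maximum is R(-1) = 11/2.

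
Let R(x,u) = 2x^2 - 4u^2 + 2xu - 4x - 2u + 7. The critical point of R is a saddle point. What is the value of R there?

5

∂R/∂x = 4x + 2u - 4 = 0 and ∂R/∂u = 2x - 8u - 2 = 0, so (x, u) = (1, 0).
The Hessian has R_{xx} = 4, R_{uu} = -8, R_{xu} = 2, giving D = -36 < 0, so the point is a saddle point.
R(1, 0) = 5.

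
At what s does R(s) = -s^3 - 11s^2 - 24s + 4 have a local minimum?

Critical points: R'(s) = -3s^2 - 22s - 24 vanishes at s = -6, -4/3.
Since R''(s) = -6s - 22, we get R''(-6) = 14 > 0 ⇒ local minimum; R''(-4/3) = -14 < 0 ⇒ local maximum.
So the local minimum value is R(-6) = -32.

-6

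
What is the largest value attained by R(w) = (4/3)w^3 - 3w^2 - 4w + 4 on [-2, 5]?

The derivative is 4w^2 - 6w - 4, which vanishes at w = -1/2 and w = 2.
Candidates: R(-2) = -32/3; R(-1/2) = 61/12; R(2) = -16/3; R(5) = 227/3.
So the maximum is R(5) = 227/3.

227/3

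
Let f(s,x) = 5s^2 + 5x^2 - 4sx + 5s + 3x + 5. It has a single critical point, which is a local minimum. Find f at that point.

∂f/∂s = 10s - 4x + 5 = 0 and ∂f/∂x = -4s + 10x + 3 = 0, so (s, x) = (-31/42, -25/42).
The Hessian has f_{ss} = 10, f_{xx} = 10, f_{sx} = -4, giving D = 84 > 0 with f_{ss} > 0, so the point is a local minimum.
f(-31/42, -25/42) = 95/42.

95/42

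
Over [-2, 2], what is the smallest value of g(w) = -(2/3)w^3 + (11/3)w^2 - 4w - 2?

-262/81

g'(w) = -2w^2 + (22/3)w - 4, whose only zero in [-2, 2] is w = 2/3.
Candidates: g(-2) = 26, g(2/3) = -262/81, g(2) = -2/3.
So the minimum is g(2/3) = -262/81.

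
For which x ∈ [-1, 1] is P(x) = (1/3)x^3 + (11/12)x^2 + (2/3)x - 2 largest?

Differentiating, P'(x) = x^2 + (11/6)x + 2/3; whose only zero in [-1, 1] is x = -1/2.
Candidates: P(-1) = -25/12; P(-1/2) = -103/48; P(1) = -1/12.
The maximum over the interval is -1/12, attained at x = 1.

1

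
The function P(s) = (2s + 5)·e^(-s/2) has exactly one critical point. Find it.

-1/2

Differentiating with the product rule gives P'(s) = (-s - 1/2)·e^(-s/2). Since e^(-s/2) > 0, the only critical point is s = -1/2.
P''(-1/2) has the same sign as -1 < 0, so this is a local maximum.
P(-1/2) = (4)·e^(1/4) ≈ 5.1361.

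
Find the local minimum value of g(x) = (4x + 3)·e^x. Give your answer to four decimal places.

-0.6951

g'(x) = 4·e^x + (4x + 3)·1·e^x = (4x + 7)·e^x. Since e^x > 0, the only critical point is x = -7/4.
g''(-7/4) has the same sign as 4 > 0, so this is a local minimum.
g(-7/4) = (-4)·e^(-7/4) ≈ -0.6951.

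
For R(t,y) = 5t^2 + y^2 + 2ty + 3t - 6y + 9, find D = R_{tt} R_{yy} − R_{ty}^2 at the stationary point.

16

∂R/∂t = 10t + 2y + 3 = 0 and ∂R/∂y = 2t + 2y - 6 = 0, so (t, y) = (-9/8, 33/8).
The Hessian has R_{tt} = 10, R_{yy} = 2, R_{ty} = 2, giving D = 16 > 0 with R_{tt} > 0, so the point is a local minimum.
D = (10)·(2) − (2)^2 = 16.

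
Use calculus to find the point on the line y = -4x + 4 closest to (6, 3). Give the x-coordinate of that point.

Minimize D(x)^2 = (x - 6)^2 + (-4x + 1)^2.
d/dx[D^2] = 2(x - 6) + 2·(-4)·(-4x + 1) = 0 ⇒ x = 10/17.
Then y = 28/17 and the distance is √(529/17) ≈ 5.5783.

10/17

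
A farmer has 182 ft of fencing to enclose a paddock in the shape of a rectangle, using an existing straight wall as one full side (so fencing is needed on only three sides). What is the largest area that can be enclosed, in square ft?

8281/2

Let the sides perpendicular to the wall have length x and the parallel side y, so 2x + y = 182 and the area is A = xy = x(182 − 2x).
A'(x) = 182 − 4x = 0 gives x = 91/2, and A''(x) = −4 < 0 confirms a maximum.
Then y = 182 − 2·91/2 = 91 and A = 8281/2.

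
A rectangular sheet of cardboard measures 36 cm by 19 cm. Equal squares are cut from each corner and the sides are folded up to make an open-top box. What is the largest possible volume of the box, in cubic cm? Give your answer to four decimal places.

With cut size x, the volume is V(x) = x(36 − 2x)(19 − 2x) for 0 < x < 9.5.
V'(x) = 12x^2 − 220x + 684. Setting V'(x) = 0 gives x ≈ 3.9678 (the root in (0, 9.5)).
V''(x) = 24x − 220 is negative there, so this is the maximum; V ≈ 1232.0644.

1232.0644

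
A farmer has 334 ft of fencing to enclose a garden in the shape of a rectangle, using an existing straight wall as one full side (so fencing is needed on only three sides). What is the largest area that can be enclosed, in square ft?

Let the sides perpendicular to the wall have length x and the parallel side y, so 2x + y = 334 and the area is A = xy = x(334 − 2x).
A'(x) = 334 − 4x = 0 gives x = 167/2, and A''(x) = −4 < 0 confirms a maximum.
Then y = 334 − 2·167/2 = 167 and A = 27889/2.

27889/2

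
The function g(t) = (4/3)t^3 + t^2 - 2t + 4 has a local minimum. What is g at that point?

Critical points: g'(t) = 4t^2 + 2t - 2 vanishes at t = -1, 1/2.
g''(t) = 8t + 2. g''(-1) = -6 < 0 ⇒ local maximum; g''(1/2) = 6 > 0 ⇒ local minimum.
The local minimum is g(1/2) = 41/12.

41/12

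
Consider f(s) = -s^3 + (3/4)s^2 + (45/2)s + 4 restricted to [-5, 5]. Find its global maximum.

205/4

The derivative is -3s^2 + (3/2)s + 45/2, which vanishes at s = -5/2 and s = 3.
Candidates: f(-5) = 141/4; f(-5/2) = -511/16; f(3) = 205/4; f(5) = 41/4.
The maximum over the interval is 205/4, attained at s = 3.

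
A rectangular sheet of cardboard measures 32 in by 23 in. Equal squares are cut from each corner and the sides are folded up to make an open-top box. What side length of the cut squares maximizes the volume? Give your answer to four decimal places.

With cut size x, the volume is V(x) = x(32 − 2x)(23 − 2x) for 0 < x < 11.5.
V'(x) = 12x^2 − 220x + 736. Setting V'(x) = 0 gives x ≈ 4.4028 (the root in (0, 11.5)).
V''(x) = 24x − 220 is negative there, so this is the maximum; V ≈ 1449.5364.

4.4028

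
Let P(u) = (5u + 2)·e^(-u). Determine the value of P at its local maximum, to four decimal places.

Differentiating with the product rule gives P'(u) = (-5u + 3)·e^(-u). Since e^(-u) > 0, the only critical point is u = 3/5.
P''(3/5) has the same sign as -5 < 0, so this is a local maximum.
P(3/5) = (5)·e^(-3/5) ≈ 2.7441.

2.7441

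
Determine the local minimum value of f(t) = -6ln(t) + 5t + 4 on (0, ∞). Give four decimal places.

f'(t) = -6/t + 5 = 0 gives t = 6/5.
f''(t) = 6/t², which is positive for t > 0, so this is a local minimum.
f(6/5) = -6·ln(6/5) + 6 + 4 ≈ 8.9061.

8.9061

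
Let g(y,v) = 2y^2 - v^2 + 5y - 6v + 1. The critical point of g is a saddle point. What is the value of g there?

55/8

∂g/∂y = 4y + 5 = 0 and ∂g/∂v = -2v - 6 = 0, so (y, v) = (-5/4, -3).
The Hessian has g_{yy} = 4, g_{vv} = -2, g_{yv} = 0, giving D = -8 < 0, so the point is a saddle point.
g(-5/4, -3) = 55/8.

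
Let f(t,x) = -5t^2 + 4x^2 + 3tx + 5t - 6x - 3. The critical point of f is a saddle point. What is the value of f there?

∂f/∂t = -10t + 3x + 5 = 0 and ∂f/∂x = 3t + 8x - 6 = 0, so (t, x) = (58/89, 45/89).
The Hessian has f_{tt} = -10, f_{xx} = 8, f_{tx} = 3, giving D = -89 < 0, so the point is a saddle point.
f(58/89, 45/89) = -257/89.

-257/89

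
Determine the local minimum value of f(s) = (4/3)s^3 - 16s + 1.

f'(s) = 4s^2 - 16 = 0 at s = -2, 2.
Since f''(s) = 8s, we get f''(-2) = -16 < 0 ⇒ local maximum; f''(2) = 16 > 0 ⇒ local minimum.
So the local minimum value is f(2) = -61/3.

-61/3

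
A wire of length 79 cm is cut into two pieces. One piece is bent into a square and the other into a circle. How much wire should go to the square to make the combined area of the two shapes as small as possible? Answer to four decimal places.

Let x be the length used for the square. Square side x/4; circle radius (79−x)/(2π).
A(x) = (x/4)² + π·((79−x)/(2π))² = x²/16 + (79−x)²/(4π) for 0 ≤ x ≤ 79. A'(x) = x/8 − (79−x)/(2π) = 0 gives x = 4·79/(π+4) ≈ 44.2478.
A'' = 1/8 + 1/(2π) > 0, so this gives the minimum combined area; x ≈ 44.2478 cm to the square.

44.2478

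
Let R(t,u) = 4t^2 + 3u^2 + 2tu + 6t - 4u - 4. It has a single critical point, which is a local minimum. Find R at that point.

∂R/∂t = 8t + 2u + 6 = 0 and ∂R/∂u = 2t + 6u - 4 = 0, so (t, u) = (-1, 1).
The Hessian has R_{tt} = 8, R_{uu} = 6, R_{tu} = 2, giving D = 44 > 0 with R_{tt} > 0, so the point is a local minimum.
R(-1, 1) = -9.

-9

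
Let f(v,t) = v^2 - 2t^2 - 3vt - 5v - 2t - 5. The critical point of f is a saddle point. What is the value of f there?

∂f/∂v = 2v - 3t - 5 = 0 and ∂f/∂t = -3v - 4t - 2 = 0, so (v, t) = (14/17, -19/17).
The Hessian has f_{vv} = 2, f_{tt} = -4, f_{vt} = -3, giving D = -17 < 0, so the point is a saddle point.
f(14/17, -19/17) = -101/17.

-101/17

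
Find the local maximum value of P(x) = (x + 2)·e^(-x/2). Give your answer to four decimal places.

2.0000

Differentiating with the product rule gives P'(x) = (-(1/2)x)·e^(-x/2). Since e^(-x/2) > 0, the only critical point is x = 0.
P''(0) has the same sign as -1/2 < 0, so this is a local maximum.
P(0) = (2)·e^(0) ≈ 2.0000.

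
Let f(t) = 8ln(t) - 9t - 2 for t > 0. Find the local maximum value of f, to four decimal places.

f'(t) = 8/t − 9 = 0 gives t = 8/9.
f''(t) = -8/t², which is negative for t > 0, so this is a local maximum.
f(8/9) = 8·ln(8/9) - 8 - 2 ≈ -10.9423.

-10.9423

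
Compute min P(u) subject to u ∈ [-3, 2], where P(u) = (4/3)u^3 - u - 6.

Differentiating, P'(u) = 4u^2 - 1; which vanishes at u = -1/2 and u = 1/2.
Compare values at every candidate in [-3, 2]: P(-3) = -39, P(-1/2) = -17/3, P(1/2) = -19/3, P(2) = 8/3.
The minimum over the interval is -39, attained at u = -3.

-39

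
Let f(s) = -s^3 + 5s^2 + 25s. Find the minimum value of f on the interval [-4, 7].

-625/27

The derivative is -3s^2 + 10s + 25, which vanishes at s = -5/3 and s = 5.
Candidates: f(-4) = 44,  f(-5/3) = -625/27,  f(5) = 125,  f(7) = 77.
So the minimum is f(-5/3) = -625/27.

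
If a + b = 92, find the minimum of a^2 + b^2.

With a + b = 92, a^2 + b^2 = a^2 + (92 − a)^2.
The derivative 2a − 2(92 − a) = 4a − 184 vanishes at a = 46; second derivative 4 > 0, a minimum.
The minimum is 2·(46)^2 = 4232.

4232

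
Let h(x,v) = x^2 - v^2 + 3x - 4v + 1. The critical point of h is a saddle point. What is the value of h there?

∂h/∂x = 2x + 3 = 0 and ∂h/∂v = -2v - 4 = 0, so (x, v) = (-3/2, -2).
The Hessian has h_{xx} = 2, h_{vv} = -2, h_{xv} = 0, giving D = -4 < 0, so the point is a saddle point.
h(-3/2, -2) = 11/4.

11/4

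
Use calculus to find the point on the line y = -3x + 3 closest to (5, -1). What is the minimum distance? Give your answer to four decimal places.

3.4785

Minimize D(x)^2 = (x - 5)^2 + (-3x + 4)^2.
d/dx[D^2] = 2(x - 5) + 2·(-3)·(-3x + 4) = 0 ⇒ x = 17/10.
Then y = -21/10 and the distance is √(121/10) ≈ 3.4785.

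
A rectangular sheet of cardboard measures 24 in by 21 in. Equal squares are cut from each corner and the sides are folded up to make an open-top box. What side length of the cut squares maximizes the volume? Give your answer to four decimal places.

With cut size x, the volume is V(x) = x(24 − 2x)(21 − 2x) for 0 < x < 10.5.
V'(x) = 12x^2 − 180x + 504. Setting V'(x) = 0 gives x ≈ 3.7251 (the root in (0, 10.5)).
V''(x) = 24x − 180 is negative there, so this is the maximum; V ≈ 835.3406.

3.7251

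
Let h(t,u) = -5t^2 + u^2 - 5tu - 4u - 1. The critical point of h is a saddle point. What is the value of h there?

-25/9

∂h/∂t = -10t - 5u = 0 and ∂h/∂u = -5t + 2u - 4 = 0, so (t, u) = (-4/9, 8/9).
The Hessian has h_{tt} = -10, h_{uu} = 2, h_{tu} = -5, giving D = -45 < 0, so the point is a saddle point.
h(-4/9, 8/9) = -25/9.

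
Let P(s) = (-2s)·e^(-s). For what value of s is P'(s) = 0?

1

Differentiating with the product rule gives P'(s) = (2s - 2)·e^(-s). Since e^(-s) > 0, the only critical point is s = 1.
P''(1) has the same sign as 2 > 0, so this is a local minimum.
P(1) = (-2)·e^(-1) ≈ -0.7358.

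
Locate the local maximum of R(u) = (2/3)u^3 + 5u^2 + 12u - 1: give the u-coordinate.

-3

Critical points: R'(u) = 2u^2 + 10u + 12 vanishes at u = -3, -2.
Second-derivative test with R''(u) = 4u + 10: R''(-3) = -2 < 0 ⇒ local maximum; R''(-2) = 2 > 0 ⇒ local minimum.
Thus R has its local maximum at u = -3, with value -10.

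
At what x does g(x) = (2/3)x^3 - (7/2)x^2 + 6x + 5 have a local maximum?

3/2

g'(x) = 2x^2 - 7x + 6 = 0 at x = 3/2, 2.
g''(x) = 4x - 7. g''(3/2) = -1 < 0 ⇒ local maximum; g''(2) = 1 > 0 ⇒ local minimum.
Thus g has its local maximum at x = 3/2, with value 67/8.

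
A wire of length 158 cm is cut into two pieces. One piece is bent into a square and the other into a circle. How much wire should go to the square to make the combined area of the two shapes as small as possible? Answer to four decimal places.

Let x be the length used for the square. Square side x/4; circle radius (158−x)/(2π).
A(x) = (x/4)² + π·((158−x)/(2π))² = x²/16 + (158−x)²/(4π) for 0 ≤ x ≤ 158. A'(x) = x/8 − (158−x)/(2π) = 0 gives x = 4·158/(π+4) ≈ 88.4957.
A'' = 1/8 + 1/(2π) > 0, so this gives the minimum combined area; x ≈ 88.4957 cm to the square.

88.4957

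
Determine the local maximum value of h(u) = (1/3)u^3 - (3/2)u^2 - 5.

-5

h'(u) = u^2 - 3u. Setting h'(u) = 0 gives u ∈ {0, 3}.
h''(u) = 2u - 3. h''(0) = -3 < 0 ⇒ local maximum; h''(3) = 3 > 0 ⇒ local minimum.
The local maximum is h(0) = -5.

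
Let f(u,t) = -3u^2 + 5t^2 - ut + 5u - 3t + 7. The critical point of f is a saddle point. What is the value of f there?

∂f/∂u = -6u - t + 5 = 0 and ∂f/∂t = -u + 10t - 3 = 0, so (u, t) = (47/61, 23/61).
The Hessian has f_{uu} = -6, f_{tt} = 10, f_{ut} = -1, giving D = -61 < 0, so the point is a saddle point.
f(47/61, 23/61) = 510/61.

510/61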